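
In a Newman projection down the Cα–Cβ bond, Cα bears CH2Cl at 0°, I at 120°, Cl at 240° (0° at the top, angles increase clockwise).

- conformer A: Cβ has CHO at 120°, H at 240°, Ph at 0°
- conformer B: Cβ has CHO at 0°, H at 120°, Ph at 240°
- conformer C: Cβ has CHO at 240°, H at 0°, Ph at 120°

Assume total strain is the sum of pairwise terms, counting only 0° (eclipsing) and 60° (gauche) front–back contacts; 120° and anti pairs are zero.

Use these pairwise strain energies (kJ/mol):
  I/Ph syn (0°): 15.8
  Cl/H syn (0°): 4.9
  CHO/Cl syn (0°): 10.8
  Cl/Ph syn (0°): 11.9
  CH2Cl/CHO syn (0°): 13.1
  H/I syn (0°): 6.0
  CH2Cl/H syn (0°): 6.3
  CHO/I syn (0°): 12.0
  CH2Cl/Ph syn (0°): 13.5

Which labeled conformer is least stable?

C

A (eclipsed): CH2Cl–Ph eclipsed, I–CHO eclipsed, Cl–H eclipsed; 13.5 + 12.0 + 4.9 = 30.4 kJ/mol.
B (eclipsed): CH2Cl–CHO eclipsed, I–H eclipsed, Cl–Ph eclipsed; 13.1 + 6.0 + 11.9 = 31.0 kJ/mol.
C (eclipsed): CH2Cl–H eclipsed, I–Ph eclipsed, Cl–CHO eclipsed; 6.3 + 15.8 + 10.8 = 32.9 kJ/mol.
C has the highest total (32.9 kJ/mol).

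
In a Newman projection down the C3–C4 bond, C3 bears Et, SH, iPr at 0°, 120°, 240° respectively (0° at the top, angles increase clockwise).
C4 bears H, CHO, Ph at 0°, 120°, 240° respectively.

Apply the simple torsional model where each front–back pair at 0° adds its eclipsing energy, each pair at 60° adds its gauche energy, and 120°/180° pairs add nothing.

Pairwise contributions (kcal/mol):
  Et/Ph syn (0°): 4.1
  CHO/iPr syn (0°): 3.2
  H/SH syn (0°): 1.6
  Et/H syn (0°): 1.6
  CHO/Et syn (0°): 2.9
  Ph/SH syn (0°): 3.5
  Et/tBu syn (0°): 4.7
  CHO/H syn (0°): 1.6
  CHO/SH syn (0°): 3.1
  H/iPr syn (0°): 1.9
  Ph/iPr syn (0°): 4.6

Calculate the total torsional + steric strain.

This conformer (eclipsed): Et–H eclipsed, SH–CHO eclipsed, iPr–Ph eclipsed; 1.6 + 3.1 + 4.6 = 9.3 kcal/mol.

9.3 kcal/mol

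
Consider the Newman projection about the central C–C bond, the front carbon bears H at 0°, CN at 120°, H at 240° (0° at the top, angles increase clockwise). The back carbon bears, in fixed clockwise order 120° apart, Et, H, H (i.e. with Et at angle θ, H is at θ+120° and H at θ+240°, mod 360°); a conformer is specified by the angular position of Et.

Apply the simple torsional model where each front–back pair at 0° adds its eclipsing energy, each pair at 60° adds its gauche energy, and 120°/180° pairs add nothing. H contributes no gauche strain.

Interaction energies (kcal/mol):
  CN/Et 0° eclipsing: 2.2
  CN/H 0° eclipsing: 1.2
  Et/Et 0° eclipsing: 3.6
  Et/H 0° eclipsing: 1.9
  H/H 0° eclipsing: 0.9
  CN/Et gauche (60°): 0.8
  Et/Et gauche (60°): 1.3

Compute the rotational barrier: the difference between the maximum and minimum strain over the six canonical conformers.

4.0 kcal/mol

Et at 0° (eclipsed): H–Et eclipsed, CN–H eclipsed, H–H eclipsed; 1.9 + 1.2 + 0.9 = 4.0 kcal/mol.
Et at 60° (staggered): CN–Et gauche; 0.8 = 0.8 kcal/mol.
Et at 120° (eclipsed): H–H eclipsed, CN–Et eclipsed, H–H eclipsed; 0.9 + 2.2 + 0.9 = 4.0 kcal/mol.
Et at 180° (staggered): CN–Et gauche; 0.8 = 0.8 kcal/mol.
Et at 240° (eclipsed): H–H eclipsed, CN–H eclipsed, H–Et eclipsed; 0.9 + 1.2 + 1.9 = 4.0 kcal/mol.
Et at 300° (staggered): no non-H gauche contacts → 0.0 kcal/mol.
Max at 0° (4.0 kcal/mol), min at 300° (0.0 kcal/mol); barrier = 4.0 kcal/mol.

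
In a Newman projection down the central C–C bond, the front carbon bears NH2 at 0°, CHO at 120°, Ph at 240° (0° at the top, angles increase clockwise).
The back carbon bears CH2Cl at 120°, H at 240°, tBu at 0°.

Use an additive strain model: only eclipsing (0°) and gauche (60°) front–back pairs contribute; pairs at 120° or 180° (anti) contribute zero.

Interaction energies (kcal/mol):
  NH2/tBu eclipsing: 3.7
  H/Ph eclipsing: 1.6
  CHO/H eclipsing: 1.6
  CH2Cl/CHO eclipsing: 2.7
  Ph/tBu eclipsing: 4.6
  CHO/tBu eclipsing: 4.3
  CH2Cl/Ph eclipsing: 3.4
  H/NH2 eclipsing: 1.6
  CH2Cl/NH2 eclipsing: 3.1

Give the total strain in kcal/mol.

This conformer (eclipsed): NH2–tBu eclipsed, CHO–CH2Cl eclipsed, Ph–H eclipsed; 3.7 + 2.7 + 1.6 = 8.0 kcal/mol.

8.0 kcal/mol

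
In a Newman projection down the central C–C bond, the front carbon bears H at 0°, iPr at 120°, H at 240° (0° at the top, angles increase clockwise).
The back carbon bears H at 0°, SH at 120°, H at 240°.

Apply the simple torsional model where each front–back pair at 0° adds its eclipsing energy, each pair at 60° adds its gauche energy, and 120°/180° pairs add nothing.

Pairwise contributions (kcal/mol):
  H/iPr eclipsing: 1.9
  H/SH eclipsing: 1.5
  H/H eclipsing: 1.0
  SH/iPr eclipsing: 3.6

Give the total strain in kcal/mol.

This conformer (eclipsed): H(0°)/H(0°) eclipsed 1.0; iPr(120°)/SH(120°) eclipsed 3.6; H(240°)/H(240°) eclipsed 1.0 → 5.6 kcal/mol.

5.6 kcal/mol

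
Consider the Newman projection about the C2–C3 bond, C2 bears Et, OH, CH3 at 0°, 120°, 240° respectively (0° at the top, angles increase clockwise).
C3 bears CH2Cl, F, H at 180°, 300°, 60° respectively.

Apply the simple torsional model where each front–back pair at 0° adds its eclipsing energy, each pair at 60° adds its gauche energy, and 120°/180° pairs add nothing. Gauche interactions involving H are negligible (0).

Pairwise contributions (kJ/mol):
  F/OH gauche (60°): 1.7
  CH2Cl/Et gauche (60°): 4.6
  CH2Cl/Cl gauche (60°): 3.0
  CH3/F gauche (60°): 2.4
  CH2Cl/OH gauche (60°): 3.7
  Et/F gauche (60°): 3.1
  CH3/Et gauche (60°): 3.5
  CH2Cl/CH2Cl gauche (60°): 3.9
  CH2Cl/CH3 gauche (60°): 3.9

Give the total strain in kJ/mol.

This conformer (staggered): Et(0°)/F(300°) gauche 3.1; OH(120°)/CH2Cl(180°) gauche 3.7; CH3(240°)/CH2Cl(180°) gauche 3.9; CH3(240°)/F(300°) gauche 2.4 → 13.1 kJ/mol.

13.1 kJ/mol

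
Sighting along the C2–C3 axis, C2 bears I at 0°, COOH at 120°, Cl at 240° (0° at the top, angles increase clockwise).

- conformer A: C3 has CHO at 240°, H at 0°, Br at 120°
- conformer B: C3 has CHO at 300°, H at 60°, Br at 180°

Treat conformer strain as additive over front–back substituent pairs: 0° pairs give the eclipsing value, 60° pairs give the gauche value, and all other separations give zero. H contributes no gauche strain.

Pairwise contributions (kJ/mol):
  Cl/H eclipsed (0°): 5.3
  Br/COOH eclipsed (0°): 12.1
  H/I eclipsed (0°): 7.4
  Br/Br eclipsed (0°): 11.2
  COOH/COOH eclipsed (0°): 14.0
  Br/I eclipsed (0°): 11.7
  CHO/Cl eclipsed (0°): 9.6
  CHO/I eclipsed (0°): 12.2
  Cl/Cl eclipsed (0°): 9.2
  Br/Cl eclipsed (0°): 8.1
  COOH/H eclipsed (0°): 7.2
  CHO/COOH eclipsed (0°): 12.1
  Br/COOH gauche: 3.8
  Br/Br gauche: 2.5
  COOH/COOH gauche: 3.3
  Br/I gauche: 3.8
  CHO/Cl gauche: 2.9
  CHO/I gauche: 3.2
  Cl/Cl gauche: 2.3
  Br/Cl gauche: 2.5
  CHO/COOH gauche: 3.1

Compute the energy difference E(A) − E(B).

A (eclipsed): I(0°)/H(0°) eclipsed 7.4; COOH(120°)/Br(120°) eclipsed 12.1; Cl(240°)/CHO(240°) eclipsed 9.6 → 29.1 kJ/mol.
B (staggered): I(0°)/CHO(300°) gauche 3.2; COOH(120°)/Br(180°) gauche 3.8; Cl(240°)/CHO(300°) gauche 2.9; Cl(240°)/Br(180°) gauche 2.5 → 12.4 kJ/mol.
E(A) − E(B) = 29.1 − 12.4 = +16.7 kJ/mol.

+16.7 kJ/mol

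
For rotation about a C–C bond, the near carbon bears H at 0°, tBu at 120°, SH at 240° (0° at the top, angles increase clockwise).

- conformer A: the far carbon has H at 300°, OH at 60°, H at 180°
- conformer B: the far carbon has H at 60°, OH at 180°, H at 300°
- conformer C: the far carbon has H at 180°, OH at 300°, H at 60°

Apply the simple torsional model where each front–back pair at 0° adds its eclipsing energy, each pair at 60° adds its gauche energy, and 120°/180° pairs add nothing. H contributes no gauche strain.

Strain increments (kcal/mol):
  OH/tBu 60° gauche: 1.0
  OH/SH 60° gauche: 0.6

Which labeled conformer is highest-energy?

B

A (staggered): tBu(120°)/OH(60°) gauche 1.0 → 1.0 kcal/mol.
B (staggered): tBu(120°)/OH(180°) gauche 1.0; SH(240°)/OH(180°) gauche 0.6 → 1.6 kcal/mol.
C (staggered): SH(240°)/OH(300°) gauche 0.6 → 0.6 kcal/mol.
B has the highest total (1.6 kcal/mol).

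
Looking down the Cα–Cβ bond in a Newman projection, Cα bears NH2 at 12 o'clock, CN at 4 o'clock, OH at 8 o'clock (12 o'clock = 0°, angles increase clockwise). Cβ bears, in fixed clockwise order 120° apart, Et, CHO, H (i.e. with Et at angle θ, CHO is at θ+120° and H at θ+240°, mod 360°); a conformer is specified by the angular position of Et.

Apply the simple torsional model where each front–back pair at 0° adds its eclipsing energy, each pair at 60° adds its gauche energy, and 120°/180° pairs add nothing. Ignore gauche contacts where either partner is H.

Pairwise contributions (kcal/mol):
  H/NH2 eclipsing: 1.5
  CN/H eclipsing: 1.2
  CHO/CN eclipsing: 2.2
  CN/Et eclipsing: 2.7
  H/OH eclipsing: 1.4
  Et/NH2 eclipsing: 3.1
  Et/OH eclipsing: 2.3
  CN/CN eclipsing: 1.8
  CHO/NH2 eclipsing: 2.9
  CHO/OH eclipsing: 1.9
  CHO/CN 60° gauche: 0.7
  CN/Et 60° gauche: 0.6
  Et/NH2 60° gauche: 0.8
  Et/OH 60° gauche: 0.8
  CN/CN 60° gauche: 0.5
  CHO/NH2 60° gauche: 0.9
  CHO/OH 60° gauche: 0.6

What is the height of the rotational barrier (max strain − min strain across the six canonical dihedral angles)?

Et at 0° (eclipsed): NH2–Et eclipsed, CN–CHO eclipsed, OH–H eclipsed; 3.1 + 2.2 + 1.4 = 6.7 kcal/mol.
Et at 60° (staggered): NH2–Et gauche, CN–Et gauche, CN–CHO gauche, OH–CHO gauche; 0.8 + 0.6 + 0.7 + 0.6 = 2.7 kcal/mol.
Et at 120° (eclipsed): NH2–H eclipsed, CN–Et eclipsed, OH–CHO eclipsed; 1.5 + 2.7 + 1.9 = 6.1 kcal/mol.
Et at 180° (staggered): NH2–CHO gauche, CN–Et gauche, OH–Et gauche, OH–CHO gauche; 0.9 + 0.6 + 0.8 + 0.6 = 2.9 kcal/mol.
Et at 240° (eclipsed): NH2–CHO eclipsed, CN–H eclipsed, OH–Et eclipsed; 2.9 + 1.2 + 2.3 = 6.4 kcal/mol.
Et at 300° (staggered): NH2–Et gauche, NH2–CHO gauche, CN–CHO gauche, OH–Et gauche; 0.8 + 0.9 + 0.7 + 0.8 = 3.2 kcal/mol.
Max at 0° (6.7 kcal/mol), min at 60° (2.7 kcal/mol); barrier = 4.0 kcal/mol.

4.0 kcal/mol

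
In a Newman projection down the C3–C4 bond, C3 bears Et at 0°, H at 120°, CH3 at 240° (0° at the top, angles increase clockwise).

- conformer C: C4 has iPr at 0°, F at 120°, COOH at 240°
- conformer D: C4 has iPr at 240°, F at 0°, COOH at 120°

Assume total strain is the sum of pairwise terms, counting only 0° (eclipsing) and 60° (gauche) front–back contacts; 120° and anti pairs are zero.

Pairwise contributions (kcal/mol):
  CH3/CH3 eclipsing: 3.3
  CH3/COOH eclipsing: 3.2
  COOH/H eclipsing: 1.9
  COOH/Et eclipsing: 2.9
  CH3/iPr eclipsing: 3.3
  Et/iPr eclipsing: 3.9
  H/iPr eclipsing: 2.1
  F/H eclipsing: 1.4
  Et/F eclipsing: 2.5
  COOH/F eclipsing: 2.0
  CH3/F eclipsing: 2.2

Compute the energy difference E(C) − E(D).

+0.8 kcal/mol

C is eclipsed. Et at 0° is eclipsed with iPr at 0° (3.9); H at 120° is eclipsed with F at 120° (1.4); CH3 at 240° is eclipsed with COOH at 240° (3.2). Total 8.5 kcal/mol.
D is eclipsed. Et at 0° is eclipsed with F at 0° (2.5); H at 120° is eclipsed with COOH at 120° (1.9); CH3 at 240° is eclipsed with iPr at 240° (3.3). Total 7.7 kcal/mol.
E(C) − E(D) = 8.5 − 7.7 = +0.8 kcal/mol.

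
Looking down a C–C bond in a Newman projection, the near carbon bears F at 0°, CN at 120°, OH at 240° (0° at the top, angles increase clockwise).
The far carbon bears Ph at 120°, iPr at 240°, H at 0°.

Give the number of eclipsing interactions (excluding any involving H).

2

Non-H eclipsing pairs: CN(120°)/Ph(120°); OH(240°)/iPr(240°) — 2 interactions.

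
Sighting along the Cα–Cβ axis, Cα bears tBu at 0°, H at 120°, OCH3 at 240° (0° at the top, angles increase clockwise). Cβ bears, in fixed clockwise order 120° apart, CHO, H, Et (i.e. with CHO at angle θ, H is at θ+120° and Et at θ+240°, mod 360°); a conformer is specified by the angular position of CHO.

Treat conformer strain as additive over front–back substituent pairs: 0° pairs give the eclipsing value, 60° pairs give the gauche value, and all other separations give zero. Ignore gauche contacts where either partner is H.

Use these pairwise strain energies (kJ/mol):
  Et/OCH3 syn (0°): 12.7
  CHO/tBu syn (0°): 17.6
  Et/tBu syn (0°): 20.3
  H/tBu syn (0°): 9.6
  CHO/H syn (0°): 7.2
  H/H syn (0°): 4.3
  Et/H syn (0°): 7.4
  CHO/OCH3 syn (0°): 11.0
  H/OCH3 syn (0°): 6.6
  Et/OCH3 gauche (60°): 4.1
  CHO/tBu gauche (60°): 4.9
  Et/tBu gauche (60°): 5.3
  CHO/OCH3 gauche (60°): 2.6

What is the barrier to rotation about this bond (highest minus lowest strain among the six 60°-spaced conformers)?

26.7 kJ/mol

CHO at 0° is eclipsed. tBu at 0° is eclipsed with CHO at 0° (17.6); H at 120° is eclipsed with H at 120° (4.3); OCH3 at 240° is eclipsed with Et at 240° (12.7). Total 34.6 kJ/mol.
CHO at 60° is staggered. tBu at 0° is gauche with CHO at 60° (4.9); tBu at 0° is gauche with Et at 300° (5.3); OCH3 at 240° is gauche with Et at 300° (4.1). Total 14.3 kJ/mol.
CHO at 120° is eclipsed. tBu at 0° is eclipsed with Et at 0° (20.3); H at 120° is eclipsed with CHO at 120° (7.2); OCH3 at 240° is eclipsed with H at 240° (6.6). Total 34.1 kJ/mol.
CHO at 180° is staggered. tBu at 0° is gauche with Et at 60° (5.3); OCH3 at 240° is gauche with CHO at 180° (2.6). Total 7.9 kJ/mol.
CHO at 240° is eclipsed. tBu at 0° is eclipsed with H at 0° (9.6); H at 120° is eclipsed with Et at 120° (7.4); OCH3 at 240° is eclipsed with CHO at 240° (11.0). Total 28.0 kJ/mol.
CHO at 300° is staggered. tBu at 0° is gauche with CHO at 300° (4.9); OCH3 at 240° is gauche with CHO at 300° (2.6); OCH3 at 240° is gauche with Et at 180° (4.1). Total 11.6 kJ/mol.
Max at 0° (34.6 kJ/mol), min at 180° (7.9 kJ/mol); barrier = 26.7 kJ/mol.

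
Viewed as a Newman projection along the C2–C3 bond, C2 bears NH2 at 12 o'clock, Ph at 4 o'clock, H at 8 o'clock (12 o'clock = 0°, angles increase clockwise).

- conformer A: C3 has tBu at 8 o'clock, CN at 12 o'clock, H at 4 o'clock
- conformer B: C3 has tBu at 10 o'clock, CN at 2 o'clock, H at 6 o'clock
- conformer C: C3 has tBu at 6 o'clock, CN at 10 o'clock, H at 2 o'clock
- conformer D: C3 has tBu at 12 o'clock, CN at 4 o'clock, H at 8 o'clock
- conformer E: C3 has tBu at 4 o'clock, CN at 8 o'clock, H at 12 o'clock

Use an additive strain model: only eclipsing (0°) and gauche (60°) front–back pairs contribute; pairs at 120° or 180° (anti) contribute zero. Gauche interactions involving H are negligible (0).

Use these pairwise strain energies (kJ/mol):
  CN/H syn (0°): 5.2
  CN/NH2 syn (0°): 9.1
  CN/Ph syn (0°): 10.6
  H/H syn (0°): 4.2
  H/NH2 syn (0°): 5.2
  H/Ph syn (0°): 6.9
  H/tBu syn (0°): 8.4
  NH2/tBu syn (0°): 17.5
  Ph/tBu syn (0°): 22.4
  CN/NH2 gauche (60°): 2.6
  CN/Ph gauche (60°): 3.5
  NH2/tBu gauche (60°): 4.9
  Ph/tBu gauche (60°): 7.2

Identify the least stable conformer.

E

A (eclipsed): NH2(0°)/CN(0°) eclipsed 9.1; Ph(120°)/H(120°) eclipsed 6.9; H(240°)/tBu(240°) eclipsed 8.4 → 24.4 kJ/mol.
B (staggered): NH2(0°)/tBu(300°) gauche 4.9; NH2(0°)/CN(60°) gauche 2.6; Ph(120°)/CN(60°) gauche 3.5 → 11.0 kJ/mol.
C (staggered): NH2(0°)/CN(300°) gauche 2.6; Ph(120°)/tBu(180°) gauche 7.2 → 9.8 kJ/mol.
D (eclipsed): NH2(0°)/tBu(0°) eclipsed 17.5; Ph(120°)/CN(120°) eclipsed 10.6; H(240°)/H(240°) eclipsed 4.2 → 32.3 kJ/mol.
E (eclipsed): NH2(0°)/H(0°) eclipsed 5.2; Ph(120°)/tBu(120°) eclipsed 22.4; H(240°)/CN(240°) eclipsed 5.2 → 32.8 kJ/mol.
E has the highest total (32.8 kJ/mol).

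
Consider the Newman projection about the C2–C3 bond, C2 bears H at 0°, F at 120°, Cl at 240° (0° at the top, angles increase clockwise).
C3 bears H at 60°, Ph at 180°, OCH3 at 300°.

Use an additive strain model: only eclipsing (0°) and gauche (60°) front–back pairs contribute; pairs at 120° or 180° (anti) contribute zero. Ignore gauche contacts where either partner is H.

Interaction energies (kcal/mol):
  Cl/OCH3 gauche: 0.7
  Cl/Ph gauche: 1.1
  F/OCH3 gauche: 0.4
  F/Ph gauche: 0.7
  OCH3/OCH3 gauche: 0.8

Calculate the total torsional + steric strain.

This conformer (staggered): F(120°)/Ph(180°) gauche 0.7; Cl(240°)/Ph(180°) gauche 1.1; Cl(240°)/OCH3(300°) gauche 0.7 → 2.5 kcal/mol.

2.5 kcal/mol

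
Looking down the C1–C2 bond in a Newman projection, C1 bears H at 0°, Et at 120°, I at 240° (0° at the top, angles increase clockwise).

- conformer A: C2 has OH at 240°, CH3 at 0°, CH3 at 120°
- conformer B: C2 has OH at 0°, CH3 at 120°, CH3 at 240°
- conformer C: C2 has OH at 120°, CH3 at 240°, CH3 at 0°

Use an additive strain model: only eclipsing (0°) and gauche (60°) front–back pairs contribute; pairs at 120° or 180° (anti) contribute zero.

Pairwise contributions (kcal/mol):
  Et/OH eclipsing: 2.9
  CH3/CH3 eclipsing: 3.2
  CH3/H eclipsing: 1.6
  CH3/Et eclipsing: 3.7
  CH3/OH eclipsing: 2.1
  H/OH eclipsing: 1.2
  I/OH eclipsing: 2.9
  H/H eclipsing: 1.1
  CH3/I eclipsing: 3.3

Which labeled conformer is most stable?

A (eclipsed): H(0°)/CH3(0°) eclipsed 1.6; Et(120°)/CH3(120°) eclipsed 3.7; I(240°)/OH(240°) eclipsed 2.9 → 8.2 kcal/mol.
B (eclipsed): H(0°)/OH(0°) eclipsed 1.2; Et(120°)/CH3(120°) eclipsed 3.7; I(240°)/CH3(240°) eclipsed 3.3 → 8.2 kcal/mol.
C (eclipsed): H(0°)/CH3(0°) eclipsed 1.6; Et(120°)/OH(120°) eclipsed 2.9; I(240°)/CH3(240°) eclipsed 3.3 → 7.8 kcal/mol.
C has the lowest total (7.8 kcal/mol).

C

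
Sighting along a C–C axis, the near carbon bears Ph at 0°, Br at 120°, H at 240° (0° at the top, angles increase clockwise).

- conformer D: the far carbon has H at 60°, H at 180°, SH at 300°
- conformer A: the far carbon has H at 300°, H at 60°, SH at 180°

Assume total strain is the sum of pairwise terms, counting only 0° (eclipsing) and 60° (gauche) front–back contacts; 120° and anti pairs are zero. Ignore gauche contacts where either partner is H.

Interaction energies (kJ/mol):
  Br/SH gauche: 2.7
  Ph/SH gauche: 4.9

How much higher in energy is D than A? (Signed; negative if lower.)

+2.2 kJ/mol

D (staggered): Ph–SH gauche; 4.9 = 4.9 kJ/mol.
A (staggered): Br–SH gauche; 2.7 = 2.7 kJ/mol.
E(D) − E(A) = 4.9 − 2.7 = +2.2 kJ/mol.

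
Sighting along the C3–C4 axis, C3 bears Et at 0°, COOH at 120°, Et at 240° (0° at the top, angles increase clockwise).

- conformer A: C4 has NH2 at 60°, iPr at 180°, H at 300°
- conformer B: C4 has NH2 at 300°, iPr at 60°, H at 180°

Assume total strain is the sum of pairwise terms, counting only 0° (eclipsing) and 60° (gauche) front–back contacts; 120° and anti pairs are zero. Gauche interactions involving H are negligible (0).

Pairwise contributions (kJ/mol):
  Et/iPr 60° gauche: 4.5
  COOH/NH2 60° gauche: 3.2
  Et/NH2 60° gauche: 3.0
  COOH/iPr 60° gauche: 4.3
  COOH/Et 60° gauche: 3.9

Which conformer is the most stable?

B

A (staggered): Et–NH2 gauche, COOH–NH2 gauche, COOH–iPr gauche, Et–iPr gauche; 3.0 + 3.2 + 4.3 + 4.5 = 15.0 kJ/mol.
B (staggered): Et–NH2 gauche, Et–iPr gauche, COOH–iPr gauche, Et–NH2 gauche; 3.0 + 4.5 + 4.3 + 3.0 = 14.8 kJ/mol.
B has the lowest total (14.8 kJ/mol).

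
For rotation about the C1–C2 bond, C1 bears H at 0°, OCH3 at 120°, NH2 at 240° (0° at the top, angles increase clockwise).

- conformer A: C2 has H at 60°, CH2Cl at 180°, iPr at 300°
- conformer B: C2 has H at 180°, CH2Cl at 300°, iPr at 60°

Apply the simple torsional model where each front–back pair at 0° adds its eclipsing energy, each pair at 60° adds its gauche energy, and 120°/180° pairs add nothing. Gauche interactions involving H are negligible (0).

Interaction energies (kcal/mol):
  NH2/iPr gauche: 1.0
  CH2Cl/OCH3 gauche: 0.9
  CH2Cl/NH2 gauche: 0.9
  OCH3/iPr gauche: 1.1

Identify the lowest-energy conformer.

A is staggered. OCH3 at 120° is gauche with CH2Cl at 180° (0.9); NH2 at 240° is gauche with CH2Cl at 180° (0.9); NH2 at 240° is gauche with iPr at 300° (1.0). Total 2.8 kcal/mol.
B is staggered. OCH3 at 120° is gauche with iPr at 60° (1.1); NH2 at 240° is gauche with CH2Cl at 300° (0.9). Total 2.0 kcal/mol.
B has the lowest total (2.0 kcal/mol).

B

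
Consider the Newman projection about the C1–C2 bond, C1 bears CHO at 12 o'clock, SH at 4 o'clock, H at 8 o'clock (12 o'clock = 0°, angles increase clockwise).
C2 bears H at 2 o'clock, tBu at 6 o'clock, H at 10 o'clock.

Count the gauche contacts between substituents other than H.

Non-H gauche pairs: SH(120°)/tBu(180°) — 1 interaction.

1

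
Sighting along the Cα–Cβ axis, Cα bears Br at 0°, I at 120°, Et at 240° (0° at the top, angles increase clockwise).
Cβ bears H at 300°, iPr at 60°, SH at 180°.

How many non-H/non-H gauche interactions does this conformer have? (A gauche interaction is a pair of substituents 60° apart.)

Non-H gauche pairs: Br(0°)/iPr(60°); I(120°)/iPr(60°); I(120°)/SH(180°); Et(240°)/SH(180°) — 4 interactions.

4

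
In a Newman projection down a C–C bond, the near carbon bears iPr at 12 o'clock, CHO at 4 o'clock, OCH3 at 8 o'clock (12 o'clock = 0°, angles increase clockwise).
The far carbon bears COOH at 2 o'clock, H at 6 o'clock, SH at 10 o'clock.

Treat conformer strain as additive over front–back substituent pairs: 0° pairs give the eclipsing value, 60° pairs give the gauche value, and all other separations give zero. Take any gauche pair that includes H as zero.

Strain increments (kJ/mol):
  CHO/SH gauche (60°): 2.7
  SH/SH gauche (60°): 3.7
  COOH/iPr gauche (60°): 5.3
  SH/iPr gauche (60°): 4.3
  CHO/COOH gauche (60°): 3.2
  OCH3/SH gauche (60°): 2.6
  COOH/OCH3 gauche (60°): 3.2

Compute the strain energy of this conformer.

15.4 kJ/mol

This conformer (staggered): iPr(0°)/COOH(60°) gauche 5.3; iPr(0°)/SH(300°) gauche 4.3; CHO(120°)/COOH(60°) gauche 3.2; OCH3(240°)/SH(300°) gauche 2.6 → 15.4 kJ/mol.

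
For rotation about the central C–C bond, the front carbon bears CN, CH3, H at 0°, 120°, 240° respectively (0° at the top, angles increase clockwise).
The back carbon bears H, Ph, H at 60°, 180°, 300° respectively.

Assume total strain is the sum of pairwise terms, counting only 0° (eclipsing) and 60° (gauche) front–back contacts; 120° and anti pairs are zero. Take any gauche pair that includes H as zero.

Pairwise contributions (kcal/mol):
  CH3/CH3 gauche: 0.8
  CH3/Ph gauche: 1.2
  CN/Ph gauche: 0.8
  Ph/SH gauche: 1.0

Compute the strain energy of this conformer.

This conformer (staggered): CH3–Ph gauche; 1.2 = 1.2 kcal/mol.

1.2 kcal/mol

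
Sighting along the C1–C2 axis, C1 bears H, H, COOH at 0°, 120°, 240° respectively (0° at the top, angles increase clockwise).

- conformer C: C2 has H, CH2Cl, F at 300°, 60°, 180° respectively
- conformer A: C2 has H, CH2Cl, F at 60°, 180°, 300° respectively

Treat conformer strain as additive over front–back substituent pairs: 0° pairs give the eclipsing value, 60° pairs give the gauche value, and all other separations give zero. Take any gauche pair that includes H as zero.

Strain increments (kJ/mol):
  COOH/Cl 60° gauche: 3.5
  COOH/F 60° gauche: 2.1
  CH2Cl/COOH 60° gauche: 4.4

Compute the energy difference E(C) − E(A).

C (staggered): COOH–F gauche; 2.1 = 2.1 kJ/mol.
A (staggered): COOH–CH2Cl gauche, COOH–F gauche; 4.4 + 2.1 = 6.5 kJ/mol.
E(C) − E(A) = 2.1 − 6.5 = -4.4 kJ/mol.

-4.4 kJ/mol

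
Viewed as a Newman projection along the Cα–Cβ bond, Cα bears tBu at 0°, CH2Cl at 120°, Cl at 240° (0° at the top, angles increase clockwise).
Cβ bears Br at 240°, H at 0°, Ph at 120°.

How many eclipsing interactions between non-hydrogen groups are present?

Non-H eclipsing pairs: CH2Cl(120°)/Ph(120°); Cl(240°)/Br(240°) — 2 interactions.

2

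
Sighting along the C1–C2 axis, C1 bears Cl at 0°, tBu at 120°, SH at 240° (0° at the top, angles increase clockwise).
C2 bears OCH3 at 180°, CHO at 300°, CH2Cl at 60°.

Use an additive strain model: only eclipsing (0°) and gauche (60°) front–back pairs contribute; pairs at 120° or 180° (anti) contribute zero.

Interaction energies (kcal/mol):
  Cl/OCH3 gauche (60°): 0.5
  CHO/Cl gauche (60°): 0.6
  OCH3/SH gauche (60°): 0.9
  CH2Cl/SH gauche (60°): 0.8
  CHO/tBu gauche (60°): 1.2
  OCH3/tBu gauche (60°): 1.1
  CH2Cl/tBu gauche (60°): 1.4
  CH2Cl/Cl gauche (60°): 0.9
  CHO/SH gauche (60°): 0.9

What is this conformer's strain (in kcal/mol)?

This conformer (staggered): Cl–CHO gauche, Cl–CH2Cl gauche, tBu–OCH3 gauche, tBu–CH2Cl gauche, SH–OCH3 gauche, SH–CHO gauche; 0.6 + 0.9 + 1.1 + 1.4 + 0.9 + 0.9 = 5.8 kcal/mol.

5.8 kcal/mol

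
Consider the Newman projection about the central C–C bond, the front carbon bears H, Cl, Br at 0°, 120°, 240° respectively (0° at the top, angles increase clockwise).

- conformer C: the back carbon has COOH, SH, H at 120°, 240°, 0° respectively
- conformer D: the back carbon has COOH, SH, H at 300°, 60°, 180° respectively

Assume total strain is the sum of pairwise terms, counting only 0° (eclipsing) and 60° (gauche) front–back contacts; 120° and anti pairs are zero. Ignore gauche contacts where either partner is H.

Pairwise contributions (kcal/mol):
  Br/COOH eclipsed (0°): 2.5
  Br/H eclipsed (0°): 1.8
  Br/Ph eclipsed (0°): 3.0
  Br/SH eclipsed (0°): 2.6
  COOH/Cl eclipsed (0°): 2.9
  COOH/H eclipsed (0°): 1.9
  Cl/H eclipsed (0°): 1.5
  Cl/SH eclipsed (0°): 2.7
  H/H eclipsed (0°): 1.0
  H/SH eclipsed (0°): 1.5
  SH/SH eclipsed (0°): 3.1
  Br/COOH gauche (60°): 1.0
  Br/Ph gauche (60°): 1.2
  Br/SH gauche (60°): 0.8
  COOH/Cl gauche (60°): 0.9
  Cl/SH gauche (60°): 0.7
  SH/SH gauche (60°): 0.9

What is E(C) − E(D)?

+4.8 kcal/mol

C (eclipsed): H–H eclipsed, Cl–COOH eclipsed, Br–SH eclipsed; 1.0 + 2.9 + 2.6 = 6.5 kcal/mol.
D (staggered): Cl–SH gauche, Br–COOH gauche; 0.7 + 1.0 = 1.7 kcal/mol.
E(C) − E(D) = 6.5 − 1.7 = +4.8 kcal/mol.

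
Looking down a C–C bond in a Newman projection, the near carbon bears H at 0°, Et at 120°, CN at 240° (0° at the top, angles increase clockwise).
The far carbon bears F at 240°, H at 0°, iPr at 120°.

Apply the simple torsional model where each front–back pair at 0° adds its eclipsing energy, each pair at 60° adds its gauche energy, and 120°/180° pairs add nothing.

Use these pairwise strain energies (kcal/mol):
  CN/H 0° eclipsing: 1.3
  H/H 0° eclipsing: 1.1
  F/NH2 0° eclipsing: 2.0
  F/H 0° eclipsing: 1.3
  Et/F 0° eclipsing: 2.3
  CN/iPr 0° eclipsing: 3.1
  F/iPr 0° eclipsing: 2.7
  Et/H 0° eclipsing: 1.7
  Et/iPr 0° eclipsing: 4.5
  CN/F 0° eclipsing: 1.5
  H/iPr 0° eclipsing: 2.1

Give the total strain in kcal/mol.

This conformer (eclipsed): H(0°)/H(0°) eclipsed 1.1; Et(120°)/iPr(120°) eclipsed 4.5; CN(240°)/F(240°) eclipsed 1.5 → 7.1 kcal/mol.

7.1 kcal/mol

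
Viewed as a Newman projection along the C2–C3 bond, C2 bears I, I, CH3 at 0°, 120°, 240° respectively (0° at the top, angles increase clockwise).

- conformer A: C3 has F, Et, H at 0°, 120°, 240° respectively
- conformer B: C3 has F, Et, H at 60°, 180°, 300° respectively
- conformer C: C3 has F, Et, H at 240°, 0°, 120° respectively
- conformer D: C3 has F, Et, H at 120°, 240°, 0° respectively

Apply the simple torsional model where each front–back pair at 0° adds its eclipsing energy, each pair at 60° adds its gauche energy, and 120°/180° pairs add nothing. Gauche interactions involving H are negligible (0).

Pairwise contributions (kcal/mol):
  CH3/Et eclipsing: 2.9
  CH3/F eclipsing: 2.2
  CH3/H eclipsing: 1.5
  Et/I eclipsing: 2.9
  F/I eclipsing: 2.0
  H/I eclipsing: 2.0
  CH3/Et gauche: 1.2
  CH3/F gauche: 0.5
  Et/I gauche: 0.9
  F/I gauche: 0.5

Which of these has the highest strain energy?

A (eclipsed): I(0°)/F(0°) eclipsed 2.0; I(120°)/Et(120°) eclipsed 2.9; CH3(240°)/H(240°) eclipsed 1.5 → 6.4 kcal/mol.
B (staggered): I(0°)/F(60°) gauche 0.5; I(120°)/F(60°) gauche 0.5; I(120°)/Et(180°) gauche 0.9; CH3(240°)/Et(180°) gauche 1.2 → 3.1 kcal/mol.
C (eclipsed): I(0°)/Et(0°) eclipsed 2.9; I(120°)/H(120°) eclipsed 2.0; CH3(240°)/F(240°) eclipsed 2.2 → 7.1 kcal/mol.
D (eclipsed): I(0°)/H(0°) eclipsed 2.0; I(120°)/F(120°) eclipsed 2.0; CH3(240°)/Et(240°) eclipsed 2.9 → 6.9 kcal/mol.
C has the highest total (7.1 kcal/mol).

C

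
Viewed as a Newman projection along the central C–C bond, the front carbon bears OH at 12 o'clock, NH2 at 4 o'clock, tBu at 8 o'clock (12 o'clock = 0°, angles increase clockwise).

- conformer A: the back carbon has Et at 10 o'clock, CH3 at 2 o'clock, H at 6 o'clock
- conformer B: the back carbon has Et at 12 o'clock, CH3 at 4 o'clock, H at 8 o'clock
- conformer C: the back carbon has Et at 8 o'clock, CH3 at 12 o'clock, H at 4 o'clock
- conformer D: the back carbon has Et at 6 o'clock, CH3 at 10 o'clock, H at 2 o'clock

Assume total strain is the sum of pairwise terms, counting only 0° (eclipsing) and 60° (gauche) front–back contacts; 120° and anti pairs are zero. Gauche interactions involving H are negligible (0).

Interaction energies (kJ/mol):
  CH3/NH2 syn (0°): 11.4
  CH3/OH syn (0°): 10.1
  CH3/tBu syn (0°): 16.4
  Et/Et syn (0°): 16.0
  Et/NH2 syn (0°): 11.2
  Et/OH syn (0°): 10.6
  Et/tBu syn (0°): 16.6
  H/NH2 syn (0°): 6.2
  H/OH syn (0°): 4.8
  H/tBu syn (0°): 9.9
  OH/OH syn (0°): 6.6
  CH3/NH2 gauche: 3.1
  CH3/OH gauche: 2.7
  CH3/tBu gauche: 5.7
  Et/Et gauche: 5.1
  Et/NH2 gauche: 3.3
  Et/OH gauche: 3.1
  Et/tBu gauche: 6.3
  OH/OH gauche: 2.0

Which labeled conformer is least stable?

A is staggered. OH at 0° is gauche with Et at 300° (3.1); OH at 0° is gauche with CH3 at 60° (2.7); NH2 at 120° is gauche with CH3 at 60° (3.1); tBu at 240° is gauche with Et at 300° (6.3). Total 15.2 kJ/mol.
B is eclipsed. OH at 0° is eclipsed with Et at 0° (10.6); NH2 at 120° is eclipsed with CH3 at 120° (11.4); tBu at 240° is eclipsed with H at 240° (9.9). Total 31.9 kJ/mol.
C is eclipsed. OH at 0° is eclipsed with CH3 at 0° (10.1); NH2 at 120° is eclipsed with H at 120° (6.2); tBu at 240° is eclipsed with Et at 240° (16.6). Total 32.9 kJ/mol.
D is staggered. OH at 0° is gauche with CH3 at 300° (2.7); NH2 at 120° is gauche with Et at 180° (3.3); tBu at 240° is gauche with Et at 180° (6.3); tBu at 240° is gauche with CH3 at 300° (5.7). Total 18.0 kJ/mol.
C has the highest total (32.9 kJ/mol).

C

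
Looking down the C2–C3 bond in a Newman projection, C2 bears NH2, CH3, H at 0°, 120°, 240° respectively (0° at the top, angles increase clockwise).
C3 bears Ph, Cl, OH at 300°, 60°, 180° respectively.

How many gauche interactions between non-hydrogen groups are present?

Non-H gauche pairs: NH2(0°)/Ph(300°); NH2(0°)/Cl(60°); CH3(120°)/Cl(60°); CH3(120°)/OH(180°) — 4 interactions.

4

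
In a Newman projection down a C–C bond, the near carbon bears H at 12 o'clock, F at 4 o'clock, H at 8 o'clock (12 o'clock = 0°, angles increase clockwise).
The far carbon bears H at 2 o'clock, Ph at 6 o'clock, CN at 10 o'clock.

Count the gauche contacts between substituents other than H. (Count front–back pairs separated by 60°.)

Non-H gauche pairs: F(120°)/Ph(180°) — 1 interaction.

1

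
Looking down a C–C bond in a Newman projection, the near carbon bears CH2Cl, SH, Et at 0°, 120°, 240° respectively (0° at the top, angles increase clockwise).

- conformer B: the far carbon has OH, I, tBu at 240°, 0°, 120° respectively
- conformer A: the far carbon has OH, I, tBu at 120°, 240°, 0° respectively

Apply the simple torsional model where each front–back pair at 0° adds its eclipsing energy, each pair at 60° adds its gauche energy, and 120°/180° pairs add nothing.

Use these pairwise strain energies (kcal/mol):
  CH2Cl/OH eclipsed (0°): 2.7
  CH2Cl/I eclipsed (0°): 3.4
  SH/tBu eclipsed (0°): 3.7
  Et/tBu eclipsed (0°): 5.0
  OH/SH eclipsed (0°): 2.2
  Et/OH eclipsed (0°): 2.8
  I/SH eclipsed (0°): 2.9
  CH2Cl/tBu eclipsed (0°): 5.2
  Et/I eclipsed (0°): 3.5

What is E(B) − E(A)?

B (eclipsed): CH2Cl–I eclipsed, SH–tBu eclipsed, Et–OH eclipsed; 3.4 + 3.7 + 2.8 = 9.9 kcal/mol.
A (eclipsed): CH2Cl–tBu eclipsed, SH–OH eclipsed, Et–I eclipsed; 5.2 + 2.2 + 3.5 = 10.9 kcal/mol.
E(B) − E(A) = 9.9 − 10.9 = -1.0 kcal/mol.

-1.0 kcal/mol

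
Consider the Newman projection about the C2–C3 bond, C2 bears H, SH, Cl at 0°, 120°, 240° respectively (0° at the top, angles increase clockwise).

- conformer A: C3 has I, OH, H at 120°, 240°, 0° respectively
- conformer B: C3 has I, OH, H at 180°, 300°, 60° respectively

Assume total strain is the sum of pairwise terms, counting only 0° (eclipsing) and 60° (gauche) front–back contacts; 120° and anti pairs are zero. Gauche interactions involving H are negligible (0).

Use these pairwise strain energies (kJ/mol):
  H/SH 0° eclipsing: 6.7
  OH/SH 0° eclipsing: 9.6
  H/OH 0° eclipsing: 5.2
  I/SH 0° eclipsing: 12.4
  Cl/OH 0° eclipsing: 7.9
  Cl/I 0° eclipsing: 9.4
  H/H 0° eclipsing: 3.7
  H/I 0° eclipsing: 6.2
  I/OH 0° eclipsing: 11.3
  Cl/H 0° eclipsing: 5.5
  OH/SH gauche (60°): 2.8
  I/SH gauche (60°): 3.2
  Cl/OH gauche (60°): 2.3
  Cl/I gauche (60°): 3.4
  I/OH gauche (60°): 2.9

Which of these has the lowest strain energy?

B

A (eclipsed): H–H eclipsed, SH–I eclipsed, Cl–OH eclipsed; 3.7 + 12.4 + 7.9 = 24.0 kJ/mol.
B (staggered): SH–I gauche, Cl–I gauche, Cl–OH gauche; 3.2 + 3.4 + 2.3 = 8.9 kJ/mol.
B has the lowest total (8.9 kJ/mol).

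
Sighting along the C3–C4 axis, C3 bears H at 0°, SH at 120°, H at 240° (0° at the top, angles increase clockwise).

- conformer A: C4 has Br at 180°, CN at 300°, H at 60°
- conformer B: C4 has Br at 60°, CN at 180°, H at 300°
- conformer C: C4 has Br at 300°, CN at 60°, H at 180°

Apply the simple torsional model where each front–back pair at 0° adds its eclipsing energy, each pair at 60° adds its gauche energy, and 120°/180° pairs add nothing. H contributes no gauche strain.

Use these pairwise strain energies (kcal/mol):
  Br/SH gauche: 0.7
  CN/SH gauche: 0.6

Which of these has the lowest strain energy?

A (staggered): SH(120°)/Br(180°) gauche 0.7 → 0.7 kcal/mol.
B (staggered): SH(120°)/Br(60°) gauche 0.7; SH(120°)/CN(180°) gauche 0.6 → 1.3 kcal/mol.
C (staggered): SH(120°)/CN(60°) gauche 0.6 → 0.6 kcal/mol.
C has the lowest total (0.6 kcal/mol).

C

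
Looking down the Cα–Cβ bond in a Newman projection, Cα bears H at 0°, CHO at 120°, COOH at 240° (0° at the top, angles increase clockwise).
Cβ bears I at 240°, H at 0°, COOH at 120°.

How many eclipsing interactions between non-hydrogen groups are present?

2

Non-H eclipsing pairs: CHO(120°)/COOH(120°); COOH(240°)/I(240°) — 2 interactions.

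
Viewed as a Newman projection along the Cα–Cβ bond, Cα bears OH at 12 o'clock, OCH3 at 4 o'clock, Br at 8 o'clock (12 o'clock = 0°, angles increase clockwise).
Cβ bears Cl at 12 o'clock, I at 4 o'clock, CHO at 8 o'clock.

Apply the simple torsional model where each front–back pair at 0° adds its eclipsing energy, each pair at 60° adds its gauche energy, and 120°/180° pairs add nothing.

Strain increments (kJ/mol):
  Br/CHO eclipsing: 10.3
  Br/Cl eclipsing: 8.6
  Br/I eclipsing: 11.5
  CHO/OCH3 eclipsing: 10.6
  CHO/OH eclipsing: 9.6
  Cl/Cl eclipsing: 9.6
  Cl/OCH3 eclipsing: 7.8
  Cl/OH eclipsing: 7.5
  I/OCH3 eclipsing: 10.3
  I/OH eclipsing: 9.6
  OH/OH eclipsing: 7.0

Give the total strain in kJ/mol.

28.1 kJ/mol

This conformer is eclipsed. OH at 0° is eclipsed with Cl at 0° (7.5); OCH3 at 120° is eclipsed with I at 120° (10.3); Br at 240° is eclipsed with CHO at 240° (10.3). Total 28.1 kJ/mol.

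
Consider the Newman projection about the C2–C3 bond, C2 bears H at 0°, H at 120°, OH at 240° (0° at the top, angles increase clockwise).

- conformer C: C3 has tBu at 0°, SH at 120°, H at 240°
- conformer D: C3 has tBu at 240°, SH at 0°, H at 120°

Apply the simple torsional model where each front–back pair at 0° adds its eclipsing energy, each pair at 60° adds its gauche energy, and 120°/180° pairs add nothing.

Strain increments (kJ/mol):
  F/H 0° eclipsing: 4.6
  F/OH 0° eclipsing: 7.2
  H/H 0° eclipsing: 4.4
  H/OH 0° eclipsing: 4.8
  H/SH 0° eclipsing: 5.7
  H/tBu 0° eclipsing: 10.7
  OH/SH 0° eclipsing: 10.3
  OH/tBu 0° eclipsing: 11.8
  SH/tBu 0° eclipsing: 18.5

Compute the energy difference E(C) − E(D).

C (eclipsed): H(0°)/tBu(0°) eclipsed 10.7; H(120°)/SH(120°) eclipsed 5.7; OH(240°)/H(240°) eclipsed 4.8 → 21.2 kJ/mol.
D (eclipsed): H(0°)/SH(0°) eclipsed 5.7; H(120°)/H(120°) eclipsed 4.4; OH(240°)/tBu(240°) eclipsed 11.8 → 21.9 kJ/mol.
E(C) − E(D) = 21.2 − 21.9 = -0.7 kJ/mol.

-0.7 kJ/mol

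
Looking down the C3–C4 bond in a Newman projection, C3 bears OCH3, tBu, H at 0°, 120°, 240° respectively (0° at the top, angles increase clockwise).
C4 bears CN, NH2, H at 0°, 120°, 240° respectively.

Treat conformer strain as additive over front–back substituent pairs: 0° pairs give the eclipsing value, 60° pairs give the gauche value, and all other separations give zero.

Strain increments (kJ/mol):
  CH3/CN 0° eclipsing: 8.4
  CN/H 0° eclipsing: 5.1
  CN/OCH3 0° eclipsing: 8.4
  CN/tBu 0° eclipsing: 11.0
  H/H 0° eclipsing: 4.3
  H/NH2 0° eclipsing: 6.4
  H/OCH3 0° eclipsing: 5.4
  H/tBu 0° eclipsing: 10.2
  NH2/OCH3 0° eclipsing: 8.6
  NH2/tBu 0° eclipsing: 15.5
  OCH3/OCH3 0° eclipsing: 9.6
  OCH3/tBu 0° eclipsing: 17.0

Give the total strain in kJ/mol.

This conformer is eclipsed. OCH3 at 0° is eclipsed with CN at 0° (8.4); tBu at 120° is eclipsed with NH2 at 120° (15.5); H at 240° is eclipsed with H at 240° (4.3). Total 28.2 kJ/mol.

28.2 kJ/mol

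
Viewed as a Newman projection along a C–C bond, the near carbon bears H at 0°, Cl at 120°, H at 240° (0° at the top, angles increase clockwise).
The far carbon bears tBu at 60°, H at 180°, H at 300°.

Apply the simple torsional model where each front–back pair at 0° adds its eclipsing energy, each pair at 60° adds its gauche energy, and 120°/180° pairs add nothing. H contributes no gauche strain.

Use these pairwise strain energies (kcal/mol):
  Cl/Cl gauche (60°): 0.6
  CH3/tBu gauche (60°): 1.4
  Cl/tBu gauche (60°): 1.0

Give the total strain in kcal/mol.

This conformer is staggered. Cl at 120° is gauche with tBu at 60° (1.0). Total 1.0 kcal/mol.

1.0 kcal/mol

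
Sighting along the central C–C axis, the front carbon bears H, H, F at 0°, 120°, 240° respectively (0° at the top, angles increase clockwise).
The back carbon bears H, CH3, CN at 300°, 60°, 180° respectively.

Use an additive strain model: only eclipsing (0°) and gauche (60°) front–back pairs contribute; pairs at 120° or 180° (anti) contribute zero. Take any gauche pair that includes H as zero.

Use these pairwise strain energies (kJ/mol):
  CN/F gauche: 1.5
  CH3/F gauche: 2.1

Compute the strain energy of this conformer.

This conformer (staggered): F(240°)/CN(180°) gauche 1.5 → 1.5 kJ/mol.

1.5 kJ/mol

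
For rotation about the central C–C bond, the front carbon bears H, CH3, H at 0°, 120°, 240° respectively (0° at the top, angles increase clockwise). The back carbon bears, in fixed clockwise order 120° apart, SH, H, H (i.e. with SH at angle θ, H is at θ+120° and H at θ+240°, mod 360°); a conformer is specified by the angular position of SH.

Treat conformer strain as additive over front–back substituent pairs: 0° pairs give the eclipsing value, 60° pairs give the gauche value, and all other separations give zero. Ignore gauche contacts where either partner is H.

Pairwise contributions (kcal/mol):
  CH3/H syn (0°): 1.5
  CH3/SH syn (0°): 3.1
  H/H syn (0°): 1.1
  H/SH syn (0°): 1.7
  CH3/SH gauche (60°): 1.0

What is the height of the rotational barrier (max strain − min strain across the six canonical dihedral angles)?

SH at 0° (eclipsed): H–SH eclipsed, CH3–H eclipsed, H–H eclipsed; 1.7 + 1.5 + 1.1 = 4.3 kcal/mol.
SH at 60° (staggered): CH3–SH gauche; 1.0 = 1.0 kcal/mol.
SH at 120° (eclipsed): H–H eclipsed, CH3–SH eclipsed, H–H eclipsed; 1.1 + 3.1 + 1.1 = 5.3 kcal/mol.
SH at 180° (staggered): CH3–SH gauche; 1.0 = 1.0 kcal/mol.
SH at 240° (eclipsed): H–H eclipsed, CH3–H eclipsed, H–SH eclipsed; 1.1 + 1.5 + 1.7 = 4.3 kcal/mol.
SH at 300° (staggered): no non-H gauche contacts → 0.0 kcal/mol.
Max at 120° (5.3 kcal/mol), min at 300° (0.0 kcal/mol); barrier = 5.3 kcal/mol.

5.3 kcal/mol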